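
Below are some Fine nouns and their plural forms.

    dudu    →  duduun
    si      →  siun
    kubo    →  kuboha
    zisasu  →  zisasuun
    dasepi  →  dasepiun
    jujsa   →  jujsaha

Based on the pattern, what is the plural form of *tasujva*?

tasujvaha

The pattern is height harmony: -un when the last vowel of the stem is a high vowel (*dudu*, *si*, *zisasu*, *dasepi*); -ha when the last vowel of the stem is a non-high vowel (*kubo*, *jujsa*).
*tasujva* — last vowel /a/ (a non-high vowel) → -ha → *tasujvaha*.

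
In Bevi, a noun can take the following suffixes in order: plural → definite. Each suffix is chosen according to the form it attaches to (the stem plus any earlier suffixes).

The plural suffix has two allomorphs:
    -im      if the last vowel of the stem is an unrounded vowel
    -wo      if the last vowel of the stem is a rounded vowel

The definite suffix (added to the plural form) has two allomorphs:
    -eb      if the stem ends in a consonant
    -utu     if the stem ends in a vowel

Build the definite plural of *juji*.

The last vowel of *juji* is /i/, which is an unrounded vowel, so the plural suffix is -im, giving *jujiim*.
The plural form *jujiim* — final sound /m/ (a consonant) → -eb → *jujiimeb*.

jujiimeb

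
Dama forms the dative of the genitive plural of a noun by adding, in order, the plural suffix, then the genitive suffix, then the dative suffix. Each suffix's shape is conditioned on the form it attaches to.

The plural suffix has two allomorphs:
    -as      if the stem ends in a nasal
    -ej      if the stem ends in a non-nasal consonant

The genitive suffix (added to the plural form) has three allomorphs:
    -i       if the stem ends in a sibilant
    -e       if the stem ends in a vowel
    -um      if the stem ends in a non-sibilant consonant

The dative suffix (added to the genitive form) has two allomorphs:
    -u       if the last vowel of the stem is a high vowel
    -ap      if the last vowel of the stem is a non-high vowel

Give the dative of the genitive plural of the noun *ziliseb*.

Since the final consonant of *ziliseb* is /b/ (non-nasal), it takes -ej, giving *zilisebej*.
The final sound of the plural form *zilisebej* is /j/, which is a non-sibilant consonant, so the genitive suffix is -um, giving *zilisebejum*.
The last vowel of the genitive form *zilisebejum* is /u/, which is a high vowel, so the dative suffix is -u, giving *zilisebejumu*.

zilisebejumu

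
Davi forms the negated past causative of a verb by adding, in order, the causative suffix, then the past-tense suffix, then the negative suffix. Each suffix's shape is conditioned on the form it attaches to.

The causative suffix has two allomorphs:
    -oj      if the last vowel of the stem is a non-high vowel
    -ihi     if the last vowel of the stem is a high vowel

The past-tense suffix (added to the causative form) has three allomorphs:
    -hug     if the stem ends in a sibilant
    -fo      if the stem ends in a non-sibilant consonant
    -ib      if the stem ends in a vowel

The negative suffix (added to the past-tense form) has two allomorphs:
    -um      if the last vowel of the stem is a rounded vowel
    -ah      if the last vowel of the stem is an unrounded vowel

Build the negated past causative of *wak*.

Since the last vowel of *wak* is /a/ (a non-high vowel), it takes -oj, giving *wakoj*.
The causative form *wakoj*: final sound = /j/, a non-sibilant consonant → -fo → *wakojfo*.
Since the last vowel of the past-tense form *wakojfo* is /o/ (a rounded vowel), it takes -um, giving *wakojfoum*.

wakojfoum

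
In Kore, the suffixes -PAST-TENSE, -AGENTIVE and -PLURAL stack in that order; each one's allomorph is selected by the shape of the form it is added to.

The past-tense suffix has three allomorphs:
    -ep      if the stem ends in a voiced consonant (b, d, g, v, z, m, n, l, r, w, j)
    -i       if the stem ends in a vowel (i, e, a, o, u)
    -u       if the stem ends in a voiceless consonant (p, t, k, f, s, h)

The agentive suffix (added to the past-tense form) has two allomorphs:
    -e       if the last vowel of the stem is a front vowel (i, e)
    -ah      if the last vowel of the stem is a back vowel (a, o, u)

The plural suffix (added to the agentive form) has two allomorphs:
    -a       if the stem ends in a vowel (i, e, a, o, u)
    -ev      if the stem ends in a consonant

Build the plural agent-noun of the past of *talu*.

*talu* — final sound /u/ (a vowel) → -i → *talui*.
The past-tense form *talui* — last vowel /i/ (a front vowel) → -e → *taluie*.
The agentive form *taluie*: final sound = /e/, a vowel → -a → *taluiea*.

taluiea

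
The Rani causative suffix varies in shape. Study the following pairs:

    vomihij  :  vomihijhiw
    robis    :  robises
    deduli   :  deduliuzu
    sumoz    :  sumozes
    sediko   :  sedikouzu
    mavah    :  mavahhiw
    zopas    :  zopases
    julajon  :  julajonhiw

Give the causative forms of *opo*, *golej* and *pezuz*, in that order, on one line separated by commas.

opouzu, golejhiw, pezuzes

The alternation tracks the final sound of the stem — -es when the stem ends in a sibilant (*robis*, *sumoz*, *zopas*); -hiw when the stem ends in a non-sibilant consonant (*vomihij*, *mavah*, *julajon*); -uzu when the stem ends in a vowel (*deduli*, *sediko*).
The final sound of *opo* is /o/, which is a vowel, so the suffix is -uzu, giving *opouzu*.
The final sound of *golej* is /j/, which is a non-sibilant consonant, so the suffix is -hiw, giving *golejhiw*.
The final sound of *pezuz* is /z/, which is a sibilant, so the suffix is -es, giving *pezuzes*.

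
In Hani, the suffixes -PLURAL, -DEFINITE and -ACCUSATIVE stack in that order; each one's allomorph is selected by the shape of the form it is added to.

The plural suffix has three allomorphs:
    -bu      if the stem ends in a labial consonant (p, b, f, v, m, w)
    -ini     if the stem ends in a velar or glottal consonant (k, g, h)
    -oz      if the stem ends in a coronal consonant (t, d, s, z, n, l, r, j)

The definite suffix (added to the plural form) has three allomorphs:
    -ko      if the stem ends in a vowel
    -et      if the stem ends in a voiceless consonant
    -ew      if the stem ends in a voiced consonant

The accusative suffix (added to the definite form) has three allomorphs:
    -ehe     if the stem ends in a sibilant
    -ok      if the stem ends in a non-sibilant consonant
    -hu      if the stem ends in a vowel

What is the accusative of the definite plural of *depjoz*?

The final consonant of *depjoz* is /z/, which is coronal, so the plural suffix is -oz, giving *depjozoz*.
The plural form *depjozoz* — final sound /z/ (a voiced consonant) → -ew → *depjozozew*.
The final sound of the definite form *depjozozew* is /w/, which is a non-sibilant consonant, so the accusative suffix is -ok, giving *depjozozewok*.

depjozozewok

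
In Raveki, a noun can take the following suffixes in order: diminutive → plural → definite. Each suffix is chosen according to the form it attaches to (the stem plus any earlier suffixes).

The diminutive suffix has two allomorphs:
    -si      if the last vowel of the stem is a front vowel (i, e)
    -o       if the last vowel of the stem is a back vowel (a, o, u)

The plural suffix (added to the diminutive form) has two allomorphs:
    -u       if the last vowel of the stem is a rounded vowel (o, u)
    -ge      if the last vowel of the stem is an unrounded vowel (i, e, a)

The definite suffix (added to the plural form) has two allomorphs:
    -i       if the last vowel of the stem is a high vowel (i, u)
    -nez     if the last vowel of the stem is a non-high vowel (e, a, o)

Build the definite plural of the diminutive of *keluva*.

The last vowel of *keluva* is /a/, which is a back vowel, so the diminutive suffix is -o, giving *keluvao*.
Since the last vowel of the diminutive form *keluvao* is /o/ (a rounded vowel), it takes -u, giving *keluvaou*.
Since the last vowel of the plural form *keluvaou* is /u/ (a high vowel), it takes -i, giving *keluvaoui*.

keluvaoui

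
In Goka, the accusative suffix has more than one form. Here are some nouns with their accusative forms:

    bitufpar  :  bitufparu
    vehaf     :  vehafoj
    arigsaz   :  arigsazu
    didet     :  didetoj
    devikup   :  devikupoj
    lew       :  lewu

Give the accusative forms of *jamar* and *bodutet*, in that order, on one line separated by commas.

jamaru, bodutetoj

The pattern is voicing of the final consonant: -oj when the stem ends in a voiceless consonant (*vehaf*, *didet*, *devikup*); -u when the stem ends in a voiced consonant (*bitufpar*, *arigsaz*, *lew*).
*jamar* — final consonant /r/ (voiced) → -u → *jamaru*.
*bodutet*: final consonant = /t/, voiceless → -oj → *bodutetoj*.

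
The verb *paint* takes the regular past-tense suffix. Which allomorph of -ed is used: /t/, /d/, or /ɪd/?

The stem *paint* ends in /t/ or /d/.
The -ed suffix is realized as /ɪd/ after /t, d/; as /t/ after other voiceless consonants; and as /d/ after other voiced sounds.
So -ed on *paint* is pronounced /ɪd/.

/ɪd/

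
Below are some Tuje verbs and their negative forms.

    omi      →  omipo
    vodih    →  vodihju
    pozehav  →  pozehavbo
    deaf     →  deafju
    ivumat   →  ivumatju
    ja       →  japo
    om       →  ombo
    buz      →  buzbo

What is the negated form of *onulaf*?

onulafju

The suffix is conditioned by the final sound: -ju when the stem ends in a voiceless consonant (*vodih*, *deaf*, *ivumat*); -bo when the stem ends in a voiced consonant (*pozehav*, *om*, *buz*); -po when the stem ends in a vowel (*omi*, *ja*).
*onulaf* — final sound /f/ (a voiceless consonant) → -ju → *onulafju*.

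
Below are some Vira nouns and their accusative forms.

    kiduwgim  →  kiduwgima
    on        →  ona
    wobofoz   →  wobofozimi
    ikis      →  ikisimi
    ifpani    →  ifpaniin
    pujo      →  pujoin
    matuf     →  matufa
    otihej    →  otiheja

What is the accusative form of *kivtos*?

kivtosimi

The alternation tracks the final sound of the stem — -imi when the stem ends in a sibilant (*wobofoz*, *ikis*); -a when the stem ends in a non-sibilant consonant (*kiduwgim*, *on*, *matuf*, *otihej*); -in when the stem ends in a vowel (*ifpani*, *pujo*).
*kivtos* — final sound /s/ (a sibilant) → -imi → *kivtosimi*.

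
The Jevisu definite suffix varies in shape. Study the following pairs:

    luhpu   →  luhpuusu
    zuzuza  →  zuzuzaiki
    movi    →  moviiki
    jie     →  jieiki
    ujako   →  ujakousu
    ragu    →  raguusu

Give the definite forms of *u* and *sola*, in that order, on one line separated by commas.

The suffix is conditioned by the last vowel: -usu when the last vowel of the stem is a rounded vowel (*luhpu*, *ujako*, *ragu*); -iki when the last vowel of the stem is an unrounded vowel (*zuzuza*, *movi*, *jie*).
The last vowel of *u* is /u/, which is a rounded vowel, so the suffix is -usu, giving *uusu*.
Since the last vowel of *sola* is /a/ (an unrounded vowel), it takes -iki, giving *solaiki*.

uusu, solaiki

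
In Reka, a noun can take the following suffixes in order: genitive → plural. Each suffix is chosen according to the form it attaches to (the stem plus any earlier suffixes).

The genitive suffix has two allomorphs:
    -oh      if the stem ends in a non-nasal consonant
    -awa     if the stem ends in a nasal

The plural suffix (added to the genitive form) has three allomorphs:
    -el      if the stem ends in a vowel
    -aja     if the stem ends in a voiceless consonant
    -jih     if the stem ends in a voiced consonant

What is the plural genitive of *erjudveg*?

erjudvegohaja

*erjudveg* — final consonant /g/ (non-nasal) → -oh → *erjudvegoh*.
The genitive form *erjudvegoh*: final sound = /h/, a voiceless consonant → -aja → *erjudvegohaja*.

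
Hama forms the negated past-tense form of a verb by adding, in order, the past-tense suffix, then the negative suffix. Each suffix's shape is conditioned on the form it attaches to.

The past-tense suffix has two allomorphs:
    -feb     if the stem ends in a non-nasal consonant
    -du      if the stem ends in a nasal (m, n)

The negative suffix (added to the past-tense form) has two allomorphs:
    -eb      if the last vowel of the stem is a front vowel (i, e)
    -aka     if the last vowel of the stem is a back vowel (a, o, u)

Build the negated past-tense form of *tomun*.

*tomun*: final consonant = /n/, a nasal → -du → *tomundu*.
The past-tense form *tomundu*: last vowel = /u/, a back vowel → -aka → *tomunduaka*.

tomunduaka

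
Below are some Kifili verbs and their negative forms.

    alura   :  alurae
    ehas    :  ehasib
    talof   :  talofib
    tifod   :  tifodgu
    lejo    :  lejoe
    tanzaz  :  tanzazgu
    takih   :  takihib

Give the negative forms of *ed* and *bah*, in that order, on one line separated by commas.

edgu, bahib

The pattern is voicing of the final sound: -ib when the stem ends in a voiceless consonant (*ehas*, *talof*, *takih*); -gu when the stem ends in a voiced consonant (*tifod*, *tanzaz*); -e when the stem ends in a vowel (*alura*, *lejo*).
*ed*: final sound = /d/, a voiced consonant → -gu → *edgu*.
*bah* — final sound /h/ (a voiceless consonant) → -ib → *bahib*.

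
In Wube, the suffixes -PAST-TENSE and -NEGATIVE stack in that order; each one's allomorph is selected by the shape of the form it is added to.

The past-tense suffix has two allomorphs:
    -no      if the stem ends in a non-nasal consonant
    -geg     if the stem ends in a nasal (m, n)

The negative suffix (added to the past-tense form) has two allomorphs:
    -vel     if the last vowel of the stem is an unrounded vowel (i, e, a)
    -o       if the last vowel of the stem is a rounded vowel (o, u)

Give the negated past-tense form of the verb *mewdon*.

mewdongegvel

*mewdon*: final consonant = /n/, a nasal → -geg → *mewdongeg*.
The past-tense form *mewdongeg* — last vowel /e/ (an unrounded vowel) → -vel → *mewdongegvel*.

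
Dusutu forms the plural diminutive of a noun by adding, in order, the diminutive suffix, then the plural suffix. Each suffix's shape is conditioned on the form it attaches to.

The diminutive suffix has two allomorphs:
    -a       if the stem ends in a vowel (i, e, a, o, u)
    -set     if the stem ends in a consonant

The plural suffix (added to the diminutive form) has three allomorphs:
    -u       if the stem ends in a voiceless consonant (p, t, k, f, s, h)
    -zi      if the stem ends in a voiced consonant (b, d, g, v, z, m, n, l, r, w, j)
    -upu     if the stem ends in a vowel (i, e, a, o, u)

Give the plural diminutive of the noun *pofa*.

*pofa*: final sound = /a/, a vowel → -a → *pofaa*.
The final sound of the diminutive form *pofaa* is /a/, which is a vowel, so the plural suffix is -upu, giving *pofaaupu*.

pofaaupu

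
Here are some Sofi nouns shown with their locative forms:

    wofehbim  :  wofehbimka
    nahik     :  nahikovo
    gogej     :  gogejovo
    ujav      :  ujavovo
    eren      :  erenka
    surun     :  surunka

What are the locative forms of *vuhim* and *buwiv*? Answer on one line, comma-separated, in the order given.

vuhimka, buwivovo

The alternation tracks the final consonant of the stem — -ka when the stem ends in a nasal (*wofehbim*, *eren*, *surun*); -ovo when the stem ends in a non-nasal consonant (*nahik*, *gogej*, *ujav*).
Since the final consonant of *vuhim* is /m/ (a nasal), it takes -ka, giving *vuhimka*.
*buwiv*: final consonant = /v/, non-nasal → -ovo → *buwivovo*.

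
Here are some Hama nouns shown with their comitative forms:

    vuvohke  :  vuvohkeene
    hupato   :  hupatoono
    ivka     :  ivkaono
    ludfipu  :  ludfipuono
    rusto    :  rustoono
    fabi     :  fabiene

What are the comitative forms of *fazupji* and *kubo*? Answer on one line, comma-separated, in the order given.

fazupjiene, kuboono

The alternation tracks the last vowel of the stem — -ene when the last vowel of the stem is a front vowel (*vuvohke*, *fabi*); -ono when the last vowel of the stem is a back vowel (*hupato*, *ivka*, *ludfipu*, *rusto*).
*fazupji* — last vowel /i/ (a front vowel) → -ene → *fazupjiene*.
The last vowel of *kubo* is /o/, which is a back vowel, so the suffix is -ono, giving *kuboono*.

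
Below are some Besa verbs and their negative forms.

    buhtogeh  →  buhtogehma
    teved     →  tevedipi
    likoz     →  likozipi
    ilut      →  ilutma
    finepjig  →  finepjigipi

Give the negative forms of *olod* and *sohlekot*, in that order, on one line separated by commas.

Looking at the final consonant of each stem: -ma when the stem ends in a voiceless consonant (*buhtogeh*, *ilut*); -ipi when the stem ends in a voiced consonant (*teved*, *likoz*, *finepjig*).
*olod*: final consonant = /d/, voiced → -ipi → *olodipi*.
Since the final consonant of *sohlekot* is /t/ (voiceless), it takes -ma, giving *sohlekotma*.

olodipi, sohlekotma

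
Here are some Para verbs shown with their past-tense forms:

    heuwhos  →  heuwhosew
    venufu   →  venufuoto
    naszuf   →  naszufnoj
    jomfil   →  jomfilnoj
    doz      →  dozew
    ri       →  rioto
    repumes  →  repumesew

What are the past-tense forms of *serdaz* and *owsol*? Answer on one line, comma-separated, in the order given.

serdazew, owsolnoj

The pattern is sibilance of the final sound: -ew when the stem ends in a sibilant (*heuwhos*, *doz*, *repumes*); -noj when the stem ends in a non-sibilant consonant (*naszuf*, *jomfil*); -oto when the stem ends in a vowel (*venufu*, *ri*).
*serdaz* — final sound /z/ (a sibilant) → -ew → *serdazew*.
The final sound of *owsol* is /l/, which is a non-sibilant consonant, so the suffix is -noj, giving *owsolnoj*.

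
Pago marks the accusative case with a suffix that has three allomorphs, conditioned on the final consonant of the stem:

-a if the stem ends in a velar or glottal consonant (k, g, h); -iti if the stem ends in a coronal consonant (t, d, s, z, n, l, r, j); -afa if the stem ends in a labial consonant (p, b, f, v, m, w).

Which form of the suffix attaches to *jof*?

-afa

Since the final consonant of *jof* is /f/ (labial), it takes -afa.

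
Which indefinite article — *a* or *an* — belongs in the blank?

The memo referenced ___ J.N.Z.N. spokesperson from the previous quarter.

a

The indefinite article is chosen by the initial *sound* of the following word, not its spelling.
The initialism *J.N.Z.N.* is read letter by letter; the first letter, J, is pronounced /dʒeɪ/, which begins with a consonant sound.
So the article is *a*: The memo referenced a J.N.Z.N. spokesperson from the previous quarter.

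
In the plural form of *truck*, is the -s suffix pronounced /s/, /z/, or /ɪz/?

The stem *truck* ends in a voiceless non-sibilant consonant.
The plural suffix surfaces as /ɪz/ after sibilants, /s/ after other voiceless consonants, and /z/ after other voiced sounds.
So the plural -s on *truck* is pronounced /s/.

/s/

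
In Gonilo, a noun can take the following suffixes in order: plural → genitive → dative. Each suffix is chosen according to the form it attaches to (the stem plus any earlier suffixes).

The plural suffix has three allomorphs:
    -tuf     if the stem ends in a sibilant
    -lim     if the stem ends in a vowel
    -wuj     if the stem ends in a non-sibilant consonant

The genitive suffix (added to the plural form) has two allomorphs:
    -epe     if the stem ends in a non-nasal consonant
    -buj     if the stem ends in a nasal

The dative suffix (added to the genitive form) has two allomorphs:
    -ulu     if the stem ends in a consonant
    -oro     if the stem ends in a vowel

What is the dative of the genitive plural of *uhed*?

uhedwujepeoro

*uhed*: final sound = /d/, a non-sibilant consonant → -wuj → *uhedwuj*.
The plural form *uhedwuj* — final consonant /j/ (non-nasal) → -epe → *uhedwujepe*.
Since the final sound of the genitive form *uhedwujepe* is /e/ (a vowel), it takes -oro, giving *uhedwujepeoro*.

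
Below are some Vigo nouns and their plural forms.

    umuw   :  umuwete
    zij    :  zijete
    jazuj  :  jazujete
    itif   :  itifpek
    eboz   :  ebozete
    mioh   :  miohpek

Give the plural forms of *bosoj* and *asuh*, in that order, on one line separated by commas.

bosojete, asuhpek

Looking at the final consonant of each stem: -pek when the stem ends in a voiceless consonant (*itif*, *mioh*); -ete when the stem ends in a voiced consonant (*umuw*, *zij*, *jazuj*, *eboz*).
*bosoj* — final consonant /j/ (voiced) → -ete → *bosojete*.
Since the final consonant of *asuh* is /h/ (voiceless), it takes -pek, giving *asuhpek*.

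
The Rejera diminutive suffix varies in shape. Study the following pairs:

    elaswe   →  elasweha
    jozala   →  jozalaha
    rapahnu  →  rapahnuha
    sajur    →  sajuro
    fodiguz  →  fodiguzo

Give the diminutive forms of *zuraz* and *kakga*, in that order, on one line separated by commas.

The suffix is conditioned by the final sound: -o when the stem ends in a consonant (*sajur*, *fodiguz*); -ha when the stem ends in a vowel (*elaswe*, *jozala*, *rapahnu*).
*zuraz* — final sound /z/ (a consonant) → -o → *zurazo*.
Since the final sound of *kakga* is /a/ (a vowel), it takes -ha, giving *kakgaha*.

zurazo, kakgaha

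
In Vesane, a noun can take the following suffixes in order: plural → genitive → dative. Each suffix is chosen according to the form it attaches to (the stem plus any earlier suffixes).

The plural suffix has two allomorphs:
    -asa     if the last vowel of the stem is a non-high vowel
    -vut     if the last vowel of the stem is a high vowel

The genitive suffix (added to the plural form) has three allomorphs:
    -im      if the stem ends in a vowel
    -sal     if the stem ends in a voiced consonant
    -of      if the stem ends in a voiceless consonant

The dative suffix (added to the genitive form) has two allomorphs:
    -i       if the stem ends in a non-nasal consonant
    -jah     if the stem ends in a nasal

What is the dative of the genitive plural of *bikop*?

*bikop* — last vowel /o/ (a non-high vowel) → -asa → *bikopasa*.
The plural form *bikopasa* — final sound /a/ (a vowel) → -im → *bikopasaim*.
The final consonant of the genitive form *bikopasaim* is /m/, which is a nasal, so the dative suffix is -jah, giving *bikopasaimjah*.

bikopasaimjah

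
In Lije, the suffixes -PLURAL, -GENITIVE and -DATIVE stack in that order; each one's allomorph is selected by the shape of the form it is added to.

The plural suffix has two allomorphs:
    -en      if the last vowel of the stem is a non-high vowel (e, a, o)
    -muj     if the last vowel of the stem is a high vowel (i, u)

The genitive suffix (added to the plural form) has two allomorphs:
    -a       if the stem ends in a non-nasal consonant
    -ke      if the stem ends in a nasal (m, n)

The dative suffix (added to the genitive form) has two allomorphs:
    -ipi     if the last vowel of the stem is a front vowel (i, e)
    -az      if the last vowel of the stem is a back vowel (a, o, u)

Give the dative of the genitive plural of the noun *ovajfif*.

ovajfifmujaaz

*ovajfif*: last vowel = /i/, a high vowel → -muj → *ovajfifmuj*.
The plural form *ovajfifmuj* — final consonant /j/ (non-nasal) → -a → *ovajfifmuja*.
The genitive form *ovajfifmuja* — last vowel /a/ (a back vowel) → -az → *ovajfifmujaaz*.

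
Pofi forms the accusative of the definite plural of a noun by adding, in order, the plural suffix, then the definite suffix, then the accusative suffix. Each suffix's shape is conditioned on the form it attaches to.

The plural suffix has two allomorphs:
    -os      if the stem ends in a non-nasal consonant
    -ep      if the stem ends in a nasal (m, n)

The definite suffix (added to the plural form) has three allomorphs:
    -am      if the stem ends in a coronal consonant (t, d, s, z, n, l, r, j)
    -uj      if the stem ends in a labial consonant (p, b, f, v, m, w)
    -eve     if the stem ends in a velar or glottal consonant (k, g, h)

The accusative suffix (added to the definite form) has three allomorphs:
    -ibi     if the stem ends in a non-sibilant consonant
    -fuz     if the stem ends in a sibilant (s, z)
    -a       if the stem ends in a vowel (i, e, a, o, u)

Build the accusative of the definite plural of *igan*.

Since the final consonant of *igan* is /n/ (a nasal), it takes -ep, giving *iganep*.
Since the final consonant of the plural form *iganep* is /p/ (labial), it takes -uj, giving *iganepuj*.
Since the final sound of the definite form *iganepuj* is /j/ (a non-sibilant consonant), it takes -ibi, giving *iganepujibi*.

iganepujibi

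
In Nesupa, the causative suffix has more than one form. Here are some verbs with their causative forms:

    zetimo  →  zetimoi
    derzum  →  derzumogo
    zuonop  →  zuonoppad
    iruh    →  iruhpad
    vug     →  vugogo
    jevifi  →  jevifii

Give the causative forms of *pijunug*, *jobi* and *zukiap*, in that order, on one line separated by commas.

pijunugogo, jobii, zukiappad

Looking at the final sound of each stem: -pad when the stem ends in a voiceless consonant (*zuonop*, *iruh*); -ogo when the stem ends in a voiced consonant (*derzum*, *vug*); -i when the stem ends in a vowel (*zetimo*, *jevifi*).
*pijunug*: final sound = /g/, a voiced consonant → -ogo → *pijunugogo*.
*jobi* — final sound /i/ (a vowel) → -i → *jobii*.
*zukiap*: final sound = /p/, a voiceless consonant → -pad → *zukiappad*.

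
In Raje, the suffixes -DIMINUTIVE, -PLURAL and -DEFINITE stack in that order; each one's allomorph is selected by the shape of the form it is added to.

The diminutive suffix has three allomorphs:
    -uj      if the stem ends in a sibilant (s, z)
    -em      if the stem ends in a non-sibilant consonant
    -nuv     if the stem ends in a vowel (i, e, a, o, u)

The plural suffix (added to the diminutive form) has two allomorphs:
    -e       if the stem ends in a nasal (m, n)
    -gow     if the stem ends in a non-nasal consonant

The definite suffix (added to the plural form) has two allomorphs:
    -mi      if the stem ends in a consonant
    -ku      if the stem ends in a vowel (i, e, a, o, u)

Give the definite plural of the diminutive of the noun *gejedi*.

The final sound of *gejedi* is /i/, which is a vowel, so the diminutive suffix is -nuv, giving *gejedinuv*.
Since the final consonant of the diminutive form *gejedinuv* is /v/ (non-nasal), it takes -gow, giving *gejedinuvgow*.
The final sound of the plural form *gejedinuvgow* is /w/, which is a consonant, so the definite suffix is -mi, giving *gejedinuvgowmi*.

gejedinuvgowmi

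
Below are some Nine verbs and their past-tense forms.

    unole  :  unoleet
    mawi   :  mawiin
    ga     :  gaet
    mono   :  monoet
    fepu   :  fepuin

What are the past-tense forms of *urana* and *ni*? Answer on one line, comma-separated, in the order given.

uranaet, niin

Looking at the last vowel of each stem: -in when the last vowel of the stem is a high vowel (*mawi*, *fepu*); -et when the last vowel of the stem is a non-high vowel (*unole*, *ga*, *mono*).
Since the last vowel of *urana* is /a/ (a non-high vowel), it takes -et, giving *uranaet*.
The last vowel of *ni* is /i/, which is a high vowel, so the suffix is -in, giving *niin*.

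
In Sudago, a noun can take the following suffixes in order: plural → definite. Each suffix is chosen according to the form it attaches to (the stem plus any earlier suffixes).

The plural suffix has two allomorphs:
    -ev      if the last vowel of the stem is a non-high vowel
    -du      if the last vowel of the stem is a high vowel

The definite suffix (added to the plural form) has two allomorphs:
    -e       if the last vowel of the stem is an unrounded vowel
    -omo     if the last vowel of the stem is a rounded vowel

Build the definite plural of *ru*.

*ru*: last vowel = /u/, a high vowel → -du → *rudu*.
The plural form *rudu*: last vowel = /u/, a rounded vowel → -omo → *ruduomo*.

ruduomo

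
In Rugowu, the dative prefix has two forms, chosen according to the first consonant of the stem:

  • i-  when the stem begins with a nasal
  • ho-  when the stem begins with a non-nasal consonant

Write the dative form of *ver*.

The first consonant of *ver* is /v/, which is non-nasal, so the prefix is ho-, giving *hover*.

hover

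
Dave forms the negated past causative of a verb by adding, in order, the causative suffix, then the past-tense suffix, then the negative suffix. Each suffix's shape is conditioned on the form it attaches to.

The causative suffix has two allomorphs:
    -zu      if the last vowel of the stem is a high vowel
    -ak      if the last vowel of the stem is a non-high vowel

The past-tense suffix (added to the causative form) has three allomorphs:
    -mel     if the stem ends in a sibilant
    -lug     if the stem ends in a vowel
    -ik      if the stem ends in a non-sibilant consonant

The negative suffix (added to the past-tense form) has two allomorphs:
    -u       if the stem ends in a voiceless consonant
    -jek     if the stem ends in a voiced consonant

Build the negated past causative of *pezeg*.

The last vowel of *pezeg* is /e/, which is a non-high vowel, so the causative suffix is -ak, giving *pezegak*.
Since the final sound of the causative form *pezegak* is /k/ (a non-sibilant consonant), it takes -ik, giving *pezegakik*.
Since the final consonant of the past-tense form *pezegakik* is /k/ (voiceless), it takes -u, giving *pezegakiku*.

pezegakiku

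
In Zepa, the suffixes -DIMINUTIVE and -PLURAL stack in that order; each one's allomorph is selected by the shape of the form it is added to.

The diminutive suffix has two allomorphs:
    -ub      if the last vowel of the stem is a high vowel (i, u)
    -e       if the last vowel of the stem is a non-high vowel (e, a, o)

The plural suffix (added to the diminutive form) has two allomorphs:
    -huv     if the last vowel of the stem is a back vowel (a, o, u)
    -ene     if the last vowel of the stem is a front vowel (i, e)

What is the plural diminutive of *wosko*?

Since the last vowel of *wosko* is /o/ (a non-high vowel), it takes -e, giving *woskoe*.
Since the last vowel of the diminutive form *woskoe* is /e/ (a front vowel), it takes -ene, giving *woskoeene*.

woskoeene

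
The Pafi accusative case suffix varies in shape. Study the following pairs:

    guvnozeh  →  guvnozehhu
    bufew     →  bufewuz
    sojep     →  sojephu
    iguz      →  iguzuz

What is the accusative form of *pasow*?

pasowuz

Looking at the final consonant of each stem: -hu when the stem ends in a voiceless consonant (*guvnozeh*, *sojep*); -uz when the stem ends in a voiced consonant (*bufew*, *iguz*).
*pasow*: final consonant = /w/, voiced → -uz → *pasowuz*.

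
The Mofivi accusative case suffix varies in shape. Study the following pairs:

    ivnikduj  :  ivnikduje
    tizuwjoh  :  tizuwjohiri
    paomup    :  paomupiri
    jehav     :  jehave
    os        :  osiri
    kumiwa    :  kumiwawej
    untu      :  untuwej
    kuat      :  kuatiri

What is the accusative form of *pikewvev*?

pikewveve

The pattern is voicing of the final sound: -iri when the stem ends in a voiceless consonant (*tizuwjoh*, *paomup*, *os*, *kuat*); -e when the stem ends in a voiced consonant (*ivnikduj*, *jehav*); -wej when the stem ends in a vowel (*kumiwa*, *untu*).
The final sound of *pikewvev* is /v/, which is a voiced consonant, so the suffix is -e, giving *pikewveve*.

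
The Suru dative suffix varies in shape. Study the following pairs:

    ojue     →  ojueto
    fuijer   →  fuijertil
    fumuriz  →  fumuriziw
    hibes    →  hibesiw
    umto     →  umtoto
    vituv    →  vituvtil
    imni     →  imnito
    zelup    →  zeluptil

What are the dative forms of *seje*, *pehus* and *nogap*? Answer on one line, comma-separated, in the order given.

sejeto, pehusiw, nogaptil

The suffix is conditioned by the final sound: -iw when the stem ends in a sibilant (*fumuriz*, *hibes*); -til when the stem ends in a non-sibilant consonant (*fuijer*, *vituv*, *zelup*); -to when the stem ends in a vowel (*ojue*, *umto*, *imni*).
Since the final sound of *seje* is /e/ (a vowel), it takes -to, giving *sejeto*.
*pehus*: final sound = /s/, a sibilant → -iw → *pehusiw*.
*nogap* — final sound /p/ (a non-sibilant consonant) → -til → *nogaptil*.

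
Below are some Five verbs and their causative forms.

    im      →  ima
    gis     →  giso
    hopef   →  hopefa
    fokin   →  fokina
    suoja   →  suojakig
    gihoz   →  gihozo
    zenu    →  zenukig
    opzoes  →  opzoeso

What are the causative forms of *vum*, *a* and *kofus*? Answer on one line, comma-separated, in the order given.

vuma, akig, kofuso

The suffix is conditioned by the final sound: -o when the stem ends in a sibilant (*gis*, *gihoz*, *opzoes*); -a when the stem ends in a non-sibilant consonant (*im*, *hopef*, *fokin*); -kig when the stem ends in a vowel (*suoja*, *zenu*).
*vum* — final sound /m/ (a non-sibilant consonant) → -a → *vuma*.
*a* — final sound /a/ (a vowel) → -kig → *akig*.
*kofus*: final sound = /s/, a sibilant → -o → *kofuso*.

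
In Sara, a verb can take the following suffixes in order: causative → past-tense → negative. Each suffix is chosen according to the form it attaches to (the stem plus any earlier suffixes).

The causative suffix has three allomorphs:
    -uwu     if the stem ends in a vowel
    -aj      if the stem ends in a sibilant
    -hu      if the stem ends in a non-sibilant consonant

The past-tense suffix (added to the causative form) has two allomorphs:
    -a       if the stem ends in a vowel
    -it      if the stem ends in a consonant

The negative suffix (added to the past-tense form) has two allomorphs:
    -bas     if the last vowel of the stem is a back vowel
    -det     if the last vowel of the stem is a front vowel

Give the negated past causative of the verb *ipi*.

*ipi*: final sound = /i/, a vowel → -uwu → *ipiuwu*.
The final sound of the causative form *ipiuwu* is /u/, which is a vowel, so the past-tense suffix is -a, giving *ipiuwua*.
The past-tense form *ipiuwua* — last vowel /a/ (a back vowel) → -bas → *ipiuwuabas*.

ipiuwuabas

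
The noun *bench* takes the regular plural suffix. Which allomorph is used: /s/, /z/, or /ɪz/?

The stem *bench* ends in a sibilant (/s, z, ʃ, ʒ, tʃ, dʒ/).
The plural suffix surfaces as /ɪz/ after sibilants, /s/ after other voiceless consonants, and /z/ after other voiced sounds.
So the plural -s on *bench* is pronounced /ɪz/.

/ɪz/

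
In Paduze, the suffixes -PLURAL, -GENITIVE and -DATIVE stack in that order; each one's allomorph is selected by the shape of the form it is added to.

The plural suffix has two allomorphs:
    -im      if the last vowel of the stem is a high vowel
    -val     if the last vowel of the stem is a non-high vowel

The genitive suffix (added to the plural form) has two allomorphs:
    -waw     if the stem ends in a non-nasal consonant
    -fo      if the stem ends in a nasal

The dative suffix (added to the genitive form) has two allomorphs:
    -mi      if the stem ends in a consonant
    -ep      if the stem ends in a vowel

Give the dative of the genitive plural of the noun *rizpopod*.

*rizpopod* — last vowel /o/ (a non-high vowel) → -val → *rizpopodval*.
Since the final consonant of the plural form *rizpopodval* is /l/ (non-nasal), it takes -waw, giving *rizpopodvalwaw*.
Since the final sound of the genitive form *rizpopodvalwaw* is /w/ (a consonant), it takes -mi, giving *rizpopodvalwawmi*.

rizpopodvalwawmi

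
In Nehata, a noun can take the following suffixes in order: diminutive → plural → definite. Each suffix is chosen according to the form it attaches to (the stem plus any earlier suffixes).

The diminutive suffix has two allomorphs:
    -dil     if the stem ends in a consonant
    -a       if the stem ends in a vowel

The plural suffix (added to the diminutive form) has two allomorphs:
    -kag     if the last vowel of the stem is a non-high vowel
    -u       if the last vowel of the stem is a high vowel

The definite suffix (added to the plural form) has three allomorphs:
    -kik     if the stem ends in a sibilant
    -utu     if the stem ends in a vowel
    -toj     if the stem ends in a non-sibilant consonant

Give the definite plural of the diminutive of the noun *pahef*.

Since the final sound of *pahef* is /f/ (a consonant), it takes -dil, giving *pahefdil*.
The last vowel of the diminutive form *pahefdil* is /i/, which is a high vowel, so the plural suffix is -u, giving *pahefdilu*.
The plural form *pahefdilu* — final sound /u/ (a vowel) → -utu → *pahefdiluutu*.

pahefdiluutu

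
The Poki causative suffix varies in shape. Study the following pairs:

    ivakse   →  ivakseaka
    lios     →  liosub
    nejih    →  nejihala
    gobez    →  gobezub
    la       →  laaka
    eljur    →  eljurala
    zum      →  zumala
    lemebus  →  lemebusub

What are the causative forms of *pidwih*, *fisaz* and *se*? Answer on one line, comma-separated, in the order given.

pidwihala, fisazub, seaka

The pattern is sibilance of the final sound: -ub when the stem ends in a sibilant (*lios*, *gobez*, *lemebus*); -ala when the stem ends in a non-sibilant consonant (*nejih*, *eljur*, *zum*); -aka when the stem ends in a vowel (*ivakse*, *la*).
*pidwih* — final sound /h/ (a non-sibilant consonant) → -ala → *pidwihala*.
Since the final sound of *fisaz* is /z/ (a sibilant), it takes -ub, giving *fisazub*.
*se*: final sound = /e/, a vowel → -aka → *seaka*.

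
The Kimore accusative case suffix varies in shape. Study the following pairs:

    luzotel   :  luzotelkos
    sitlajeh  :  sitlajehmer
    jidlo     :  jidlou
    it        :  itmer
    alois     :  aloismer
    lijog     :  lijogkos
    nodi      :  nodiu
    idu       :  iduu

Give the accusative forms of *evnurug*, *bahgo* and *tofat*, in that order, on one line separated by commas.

Looking at the final sound of each stem: -mer when the stem ends in a voiceless consonant (*sitlajeh*, *it*, *alois*); -kos when the stem ends in a voiced consonant (*luzotel*, *lijog*); -u when the stem ends in a vowel (*jidlo*, *nodi*, *idu*).
Since the final sound of *evnurug* is /g/ (a voiced consonant), it takes -kos, giving *evnurugkos*.
*bahgo*: final sound = /o/, a vowel → -u → *bahgou*.
The final sound of *tofat* is /t/, which is a voiceless consonant, so the suffix is -mer, giving *tofatmer*.

evnurugkos, bahgou, tofatmer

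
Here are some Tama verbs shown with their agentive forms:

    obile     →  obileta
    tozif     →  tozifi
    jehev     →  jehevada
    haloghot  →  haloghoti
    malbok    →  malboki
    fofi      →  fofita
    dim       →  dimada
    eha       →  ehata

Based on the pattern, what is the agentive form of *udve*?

Looking at the final sound of each stem: -i when the stem ends in a voiceless consonant (*tozif*, *haloghot*, *malbok*); -ada when the stem ends in a voiced consonant (*jehev*, *dim*); -ta when the stem ends in a vowel (*obile*, *fofi*, *eha*).
*udve* — final sound /e/ (a vowel) → -ta → *udveta*.

udveta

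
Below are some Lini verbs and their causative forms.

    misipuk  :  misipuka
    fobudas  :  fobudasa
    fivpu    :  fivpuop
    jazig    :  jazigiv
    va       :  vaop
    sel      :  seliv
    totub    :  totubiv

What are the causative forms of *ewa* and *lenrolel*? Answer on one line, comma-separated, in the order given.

Looking at the final sound of each stem: -a when the stem ends in a voiceless consonant (*misipuk*, *fobudas*); -iv when the stem ends in a voiced consonant (*jazig*, *sel*, *totub*); -op when the stem ends in a vowel (*fivpu*, *va*).
*ewa* — final sound /a/ (a vowel) → -op → *ewaop*.
Since the final sound of *lenrolel* is /l/ (a voiced consonant), it takes -iv, giving *lenroleliv*.

ewaop, lenroleliv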